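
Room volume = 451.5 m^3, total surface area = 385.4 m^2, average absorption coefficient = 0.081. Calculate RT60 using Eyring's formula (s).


Given values:
  V = 451.5 m^3, S = 385.4 m^2, alpha = 0.081
Formula: RT60 = 0.161 * V / (-S * ln(1 - alpha))
Compute ln(1 - 0.081) = ln(0.919) = -0.084469
Denominator: -385.4 * -0.084469 = 32.5544
Numerator: 0.161 * 451.5 = 72.6915
RT60 = 72.6915 / 32.5544 = 2.233

2.233 s


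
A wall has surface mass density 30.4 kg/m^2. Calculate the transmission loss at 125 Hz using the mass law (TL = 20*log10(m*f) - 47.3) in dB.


Given values:
  m = 30.4 kg/m^2, f = 125 Hz
Formula: TL = 20 * log10(m * f) - 47.3
Compute m * f = 30.4 * 125 = 3800.0
Compute log10(3800.0) = 3.579784
Compute 20 * 3.579784 = 71.5957
TL = 71.5957 - 47.3 = 24.3

24.3 dB


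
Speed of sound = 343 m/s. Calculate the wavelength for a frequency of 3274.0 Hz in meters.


Given values:
  c = 343 m/s, f = 3274.0 Hz
Formula: lambda = c / f
lambda = 343 / 3274.0
lambda = 0.1048

0.1048 m


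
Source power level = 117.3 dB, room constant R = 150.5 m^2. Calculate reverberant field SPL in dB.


Given values:
  Lw = 117.3 dB, R = 150.5 m^2
Formula: SPL = Lw + 10 * log10(4 / R)
Compute 4 / R = 4 / 150.5 = 0.026578
Compute 10 * log10(0.026578) = -15.7548
SPL = 117.3 + (-15.7548) = 101.55

101.55 dB


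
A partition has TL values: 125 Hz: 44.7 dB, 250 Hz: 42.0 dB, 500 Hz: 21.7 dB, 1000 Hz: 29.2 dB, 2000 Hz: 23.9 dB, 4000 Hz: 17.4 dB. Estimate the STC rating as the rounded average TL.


Given TL values at each frequency:
  125 Hz: 44.7 dB
  250 Hz: 42.0 dB
  500 Hz: 21.7 dB
  1000 Hz: 29.2 dB
  2000 Hz: 23.9 dB
  4000 Hz: 17.4 dB
Formula: STC ~ round(average of TL values)
Sum = 44.7 + 42.0 + 21.7 + 29.2 + 23.9 + 17.4 = 178.9
Average = 178.9 / 6 = 29.82
Rounded: 30

30


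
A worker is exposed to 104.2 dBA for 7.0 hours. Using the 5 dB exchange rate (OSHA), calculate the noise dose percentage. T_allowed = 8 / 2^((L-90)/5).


Given values:
  L = 104.2 dBA, T = 7.0 hours
Formula: T_allowed = 8 / 2^((L - 90) / 5)
Compute exponent: (104.2 - 90) / 5 = 2.84
Compute 2^(2.84) = 7.160201
T_allowed = 8 / 7.160201 = 1.117287 hours
Dose = (T / T_allowed) * 100
Dose = (7.0 / 1.117287) * 100 = 626.52

626.52 %


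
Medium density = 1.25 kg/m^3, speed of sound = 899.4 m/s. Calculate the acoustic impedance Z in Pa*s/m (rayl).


Given values:
  rho = 1.25 kg/m^3
  c = 899.4 m/s
Formula: Z = rho * c
Z = 1.25 * 899.4
Z = 1124.25

1124.25 rayl


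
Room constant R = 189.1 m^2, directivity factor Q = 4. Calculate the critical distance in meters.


Given values:
  R = 189.1 m^2, Q = 4
Formula: d_c = 0.141 * sqrt(Q * R)
Compute Q * R = 4 * 189.1 = 756.4
Compute sqrt(756.4) = 27.5027
d_c = 0.141 * 27.5027 = 3.878

3.878 m


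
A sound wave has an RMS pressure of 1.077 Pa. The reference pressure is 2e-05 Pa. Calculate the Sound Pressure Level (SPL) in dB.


Given values:
  p = 1.077 Pa
  p_ref = 2e-05 Pa
Formula: SPL = 20 * log10(p / p_ref)
Compute ratio: p / p_ref = 1.077 / 2e-05 = 53850
Compute log10: log10(53850) = 4.731186
Multiply: SPL = 20 * 4.731186 = 94.62

94.62 dB


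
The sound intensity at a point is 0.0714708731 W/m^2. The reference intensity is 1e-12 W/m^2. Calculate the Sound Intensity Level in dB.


Given values:
  I = 0.0714708731 W/m^2
  I_ref = 1e-12 W/m^2
Formula: SIL = 10 * log10(I / I_ref)
Compute ratio: I / I_ref = 71470873100
Compute log10: log10(71470873100) = 10.854129
Multiply: SIL = 10 * 10.854129 = 108.54

108.54 dB


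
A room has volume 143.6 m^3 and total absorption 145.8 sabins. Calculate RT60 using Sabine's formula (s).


Given values:
  V = 143.6 m^3
  A = 145.8 sabins
Formula: RT60 = 0.161 * V / A
Numerator: 0.161 * 143.6 = 23.1196
RT60 = 23.1196 / 145.8 = 0.159

0.159 s


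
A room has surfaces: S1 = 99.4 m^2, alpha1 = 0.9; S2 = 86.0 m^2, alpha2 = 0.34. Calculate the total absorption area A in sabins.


Given surfaces:
  Surface 1: 99.4 * 0.9 = 89.46
  Surface 2: 86.0 * 0.34 = 29.24
Formula: A = sum(Si * alpha_i)
A = 89.46 + 29.24
A = 118.7

118.7 sabins


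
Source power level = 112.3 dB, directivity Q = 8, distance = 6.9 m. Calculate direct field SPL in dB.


Given values:
  Lw = 112.3 dB, Q = 8, r = 6.9 m
Formula: SPL = Lw + 10 * log10(Q / (4 * pi * r^2))
Compute 4 * pi * r^2 = 4 * pi * 6.9^2 = 598.2849
Compute Q / denom = 8 / 598.2849 = 0.01337156
Compute 10 * log10(0.01337156) = -18.7382
SPL = 112.3 + (-18.7382) = 93.56

93.56 dB


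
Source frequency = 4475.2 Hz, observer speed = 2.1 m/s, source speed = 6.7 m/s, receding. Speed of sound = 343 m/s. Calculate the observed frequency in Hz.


Given values:
  f_s = 4475.2 Hz, v_o = 2.1 m/s, v_s = 6.7 m/s
  Direction: receding
Formula: f_o = f_s * (c - v_o) / (c + v_s)
Numerator: c - v_o = 343 - 2.1 = 340.9
Denominator: c + v_s = 343 + 6.7 = 349.7
f_o = 4475.2 * 340.9 / 349.7 = 4362.58

4362.58 Hz


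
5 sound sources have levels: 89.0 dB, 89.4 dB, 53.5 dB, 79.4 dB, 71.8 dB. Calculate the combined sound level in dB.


Formula: L_total = 10 * log10( sum(10^(Li/10)) )
  Source 1: 10^(89.0/10) = 794328234.7243
  Source 2: 10^(89.4/10) = 870963589.9561
  Source 3: 10^(53.5/10) = 223872.1139
  Source 4: 10^(79.4/10) = 87096358.9956
  Source 5: 10^(71.8/10) = 15135612.4844
Sum of linear values = 1767747668.2743
L_total = 10 * log10(1767747668.2743) = 92.47

92.47 dB


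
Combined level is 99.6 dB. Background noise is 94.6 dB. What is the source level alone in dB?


Given values:
  L_total = 99.6 dB, L_bg = 94.6 dB
Formula: L_source = 10 * log10(10^(L_total/10) - 10^(L_bg/10))
Convert to linear:
  10^(99.6/10) = 9120108393.5591
  10^(94.6/10) = 2884031503.1266
Difference: 9120108393.5591 - 2884031503.1266 = 6236076890.4325
L_source = 10 * log10(6236076890.4325) = 97.95

97.95 dB


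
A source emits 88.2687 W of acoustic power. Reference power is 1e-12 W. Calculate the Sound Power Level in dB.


Given values:
  W = 88.2687 W
  W_ref = 1e-12 W
Formula: SWL = 10 * log10(W / W_ref)
Compute ratio: W / W_ref = 88268700000000
Compute log10: log10(88268700000000) = 13.945807
Multiply: SWL = 10 * 13.945807 = 139.46

139.46 dB


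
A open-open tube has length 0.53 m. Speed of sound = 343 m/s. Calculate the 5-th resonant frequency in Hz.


Given values:
  Tube type: open-open, L = 0.53 m, c = 343 m/s, n = 5
Formula: f_n = n * c / (2 * L)
Compute 2 * L = 2 * 0.53 = 1.06
f = 5 * 343 / 1.06
f = 1617.92

1617.92 Hz


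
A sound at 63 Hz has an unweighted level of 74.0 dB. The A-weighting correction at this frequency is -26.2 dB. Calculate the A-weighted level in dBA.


Given values:
  SPL = 74.0 dB
  A-weighting at 63 Hz = -26.2 dB
Formula: L_A = SPL + A_weight
L_A = 74.0 + (-26.2)
L_A = 47.8

47.8 dBA


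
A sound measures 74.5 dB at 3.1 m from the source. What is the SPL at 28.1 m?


Given values:
  SPL1 = 74.5 dB, r1 = 3.1 m, r2 = 28.1 m
Formula: SPL2 = SPL1 - 20 * log10(r2 / r1)
Compute ratio: r2 / r1 = 28.1 / 3.1 = 9.0645
Compute log10: log10(9.0645) = 0.957344
Compute drop: 20 * 0.957344 = 19.1469
SPL2 = 74.5 - 19.1469 = 55.35

55.35 dB


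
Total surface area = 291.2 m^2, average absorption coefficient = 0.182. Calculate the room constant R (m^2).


Given values:
  S = 291.2 m^2, alpha = 0.182
Formula: R = S * alpha / (1 - alpha)
Numerator: 291.2 * 0.182 = 52.9984
Denominator: 1 - 0.182 = 0.818
R = 52.9984 / 0.818 = 64.79

64.79 m^2


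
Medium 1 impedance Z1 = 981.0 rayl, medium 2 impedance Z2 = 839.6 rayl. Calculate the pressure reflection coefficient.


Given values:
  Z1 = 981.0 rayl, Z2 = 839.6 rayl
Formula: R = (Z2 - Z1) / (Z2 + Z1)
Numerator: Z2 - Z1 = 839.6 - 981.0 = -141.4
Denominator: Z2 + Z1 = 839.6 + 981.0 = 1820.6
R = -141.4 / 1820.6 = -0.0777

-0.0777


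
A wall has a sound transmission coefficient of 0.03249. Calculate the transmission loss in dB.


Given values:
  tau = 0.03249
Formula: TL = 10 * log10(1 / tau)
Compute 1 / tau = 1 / 0.03249 = 30.7787
Compute log10(30.7787) = 1.48825
TL = 10 * 1.48825 = 14.88

14.88 dB


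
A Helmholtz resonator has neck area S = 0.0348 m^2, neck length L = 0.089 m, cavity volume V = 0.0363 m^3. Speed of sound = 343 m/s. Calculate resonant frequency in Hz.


Given values:
  S = 0.0348 m^2, L = 0.089 m, V = 0.0363 m^3, c = 343 m/s
Formula: f = (c / (2*pi)) * sqrt(S / (V * L))
Compute V * L = 0.0363 * 0.089 = 0.0032307
Compute S / (V * L) = 0.0348 / 0.0032307 = 10.7717
Compute sqrt(10.7717) = 3.282027
Compute c / (2*pi) = 343 / 6.283185 = 54.590148
f = 54.590148 * 3.282027 = 179.17

179.17 Hz


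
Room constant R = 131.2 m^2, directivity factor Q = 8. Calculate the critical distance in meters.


Given values:
  R = 131.2 m^2, Q = 8
Formula: d_c = 0.141 * sqrt(Q * R)
Compute Q * R = 8 * 131.2 = 1049.6
Compute sqrt(1049.6) = 32.3975
d_c = 0.141 * 32.3975 = 4.568

4.568 m


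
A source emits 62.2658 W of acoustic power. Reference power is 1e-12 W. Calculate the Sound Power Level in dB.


Given values:
  W = 62.2658 W
  W_ref = 1e-12 W
Formula: SWL = 10 * log10(W / W_ref)
Compute ratio: W / W_ref = 62265800000000
Compute log10: log10(62265800000000) = 13.79425
Multiply: SWL = 10 * 13.79425 = 137.94

137.94 dB


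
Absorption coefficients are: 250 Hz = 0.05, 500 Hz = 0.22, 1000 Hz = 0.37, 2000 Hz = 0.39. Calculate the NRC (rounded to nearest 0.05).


Given values:
  a_250 = 0.05, a_500 = 0.22
  a_1000 = 0.37, a_2000 = 0.39
Formula: NRC = (a250 + a500 + a1000 + a2000) / 4
Sum = 0.05 + 0.22 + 0.37 + 0.39 = 1.03
NRC = 1.03 / 4 = 0.2575
Rounded to nearest 0.05: 0.25

0.25


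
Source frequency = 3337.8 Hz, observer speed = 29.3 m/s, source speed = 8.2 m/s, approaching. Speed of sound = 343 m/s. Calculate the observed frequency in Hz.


Given values:
  f_s = 3337.8 Hz, v_o = 29.3 m/s, v_s = 8.2 m/s
  Direction: approaching
Formula: f_o = f_s * (c + v_o) / (c - v_s)
Numerator: c + v_o = 343 + 29.3 = 372.3
Denominator: c - v_s = 343 - 8.2 = 334.8
f_o = 3337.8 * 372.3 / 334.8 = 3711.66

3711.66 Hz


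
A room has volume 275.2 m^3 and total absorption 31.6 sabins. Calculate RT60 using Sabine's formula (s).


Given values:
  V = 275.2 m^3
  A = 31.6 sabins
Formula: RT60 = 0.161 * V / A
Numerator: 0.161 * 275.2 = 44.3072
RT60 = 44.3072 / 31.6 = 1.402

1.402 s


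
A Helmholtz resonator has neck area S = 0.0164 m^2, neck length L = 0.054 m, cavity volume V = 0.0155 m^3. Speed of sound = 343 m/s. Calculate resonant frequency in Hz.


Given values:
  S = 0.0164 m^2, L = 0.054 m, V = 0.0155 m^3, c = 343 m/s
Formula: f = (c / (2*pi)) * sqrt(S / (V * L))
Compute V * L = 0.0155 * 0.054 = 0.000837
Compute S / (V * L) = 0.0164 / 0.000837 = 19.5938
Compute sqrt(19.5938) = 4.426488
Compute c / (2*pi) = 343 / 6.283185 = 54.590148
f = 54.590148 * 4.426488 = 241.64

241.64 Hz


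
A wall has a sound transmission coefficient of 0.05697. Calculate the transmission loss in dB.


Given values:
  tau = 0.05697
Formula: TL = 10 * log10(1 / tau)
Compute 1 / tau = 1 / 0.05697 = 17.5531
Compute log10(17.5531) = 1.244354
TL = 10 * 1.244354 = 12.44

12.44 dB


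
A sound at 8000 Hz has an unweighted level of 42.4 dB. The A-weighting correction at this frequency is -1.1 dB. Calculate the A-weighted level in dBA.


Given values:
  SPL = 42.4 dB
  A-weighting at 8000 Hz = -1.1 dB
Formula: L_A = SPL + A_weight
L_A = 42.4 + (-1.1)
L_A = 41.3

41.3 dBA


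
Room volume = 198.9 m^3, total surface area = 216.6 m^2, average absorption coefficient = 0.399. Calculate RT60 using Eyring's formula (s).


Given values:
  V = 198.9 m^3, S = 216.6 m^2, alpha = 0.399
Formula: RT60 = 0.161 * V / (-S * ln(1 - alpha))
Compute ln(1 - 0.399) = ln(0.601) = -0.50916
Denominator: -216.6 * -0.50916 = 110.2841
Numerator: 0.161 * 198.9 = 32.0229
RT60 = 32.0229 / 110.2841 = 0.29

0.29 s


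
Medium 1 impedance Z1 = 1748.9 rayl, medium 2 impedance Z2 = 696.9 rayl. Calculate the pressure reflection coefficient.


Given values:
  Z1 = 1748.9 rayl, Z2 = 696.9 rayl
Formula: R = (Z2 - Z1) / (Z2 + Z1)
Numerator: Z2 - Z1 = 696.9 - 1748.9 = -1052.0
Denominator: Z2 + Z1 = 696.9 + 1748.9 = 2445.8
R = -1052.0 / 2445.8 = -0.4301

-0.4301


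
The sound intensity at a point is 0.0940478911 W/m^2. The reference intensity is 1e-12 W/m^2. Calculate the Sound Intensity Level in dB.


Given values:
  I = 0.0940478911 W/m^2
  I_ref = 1e-12 W/m^2
Formula: SIL = 10 * log10(I / I_ref)
Compute ratio: I / I_ref = 94047891100
Compute log10: log10(94047891100) = 10.973349
Multiply: SIL = 10 * 10.973349 = 109.73

109.73 dB


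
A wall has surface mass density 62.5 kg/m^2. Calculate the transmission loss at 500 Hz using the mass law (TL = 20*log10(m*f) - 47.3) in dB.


Given values:
  m = 62.5 kg/m^2, f = 500 Hz
Formula: TL = 20 * log10(m * f) - 47.3
Compute m * f = 62.5 * 500 = 31250.0
Compute log10(31250.0) = 4.49485
Compute 20 * 4.49485 = 89.897
TL = 89.897 - 47.3 = 42.6

42.6 dB


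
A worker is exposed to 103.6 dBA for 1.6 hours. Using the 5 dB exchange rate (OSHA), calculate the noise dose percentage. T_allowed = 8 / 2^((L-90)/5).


Given values:
  L = 103.6 dBA, T = 1.6 hours
Formula: T_allowed = 8 / 2^((L - 90) / 5)
Compute exponent: (103.6 - 90) / 5 = 2.72
Compute 2^(2.72) = 6.588728
T_allowed = 8 / 6.588728 = 1.214195 hours
Dose = (T / T_allowed) * 100
Dose = (1.6 / 1.214195) * 100 = 131.77

131.77 %


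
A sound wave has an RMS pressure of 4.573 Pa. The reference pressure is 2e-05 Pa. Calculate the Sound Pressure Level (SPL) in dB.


Given values:
  p = 4.573 Pa
  p_ref = 2e-05 Pa
Formula: SPL = 20 * log10(p / p_ref)
Compute ratio: p / p_ref = 4.573 / 2e-05 = 228650
Compute log10: log10(228650) = 5.359171
Multiply: SPL = 20 * 5.359171 = 107.18

107.18 dB


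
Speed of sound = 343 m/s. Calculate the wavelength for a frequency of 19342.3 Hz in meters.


Given values:
  c = 343 m/s, f = 19342.3 Hz
Formula: lambda = c / f
lambda = 343 / 19342.3
lambda = 0.0177

0.0177 m


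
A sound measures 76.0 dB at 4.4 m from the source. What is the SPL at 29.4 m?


Given values:
  SPL1 = 76.0 dB, r1 = 4.4 m, r2 = 29.4 m
Formula: SPL2 = SPL1 - 20 * log10(r2 / r1)
Compute ratio: r2 / r1 = 29.4 / 4.4 = 6.6818
Compute log10: log10(6.6818) = 0.824893
Compute drop: 20 * 0.824893 = 16.4979
SPL2 = 76.0 - 16.4979 = 59.5

59.5 dB


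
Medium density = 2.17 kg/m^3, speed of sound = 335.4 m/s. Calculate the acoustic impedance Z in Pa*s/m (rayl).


Given values:
  rho = 2.17 kg/m^3
  c = 335.4 m/s
Formula: Z = rho * c
Z = 2.17 * 335.4
Z = 727.82

727.82 rayl


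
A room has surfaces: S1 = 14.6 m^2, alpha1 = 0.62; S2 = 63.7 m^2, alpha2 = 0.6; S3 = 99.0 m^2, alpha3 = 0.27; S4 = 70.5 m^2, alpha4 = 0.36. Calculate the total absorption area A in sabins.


Given surfaces:
  Surface 1: 14.6 * 0.62 = 9.052
  Surface 2: 63.7 * 0.6 = 38.22
  Surface 3: 99.0 * 0.27 = 26.73
  Surface 4: 70.5 * 0.36 = 25.38
Formula: A = sum(Si * alpha_i)
A = 9.052 + 38.22 + 26.73 + 25.38
A = 99.38

99.38 sabins


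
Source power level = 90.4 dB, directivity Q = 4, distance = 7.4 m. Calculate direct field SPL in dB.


Given values:
  Lw = 90.4 dB, Q = 4, r = 7.4 m
Formula: SPL = Lw + 10 * log10(Q / (4 * pi * r^2))
Compute 4 * pi * r^2 = 4 * pi * 7.4^2 = 688.1345
Compute Q / denom = 4 / 688.1345 = 0.00581282
Compute 10 * log10(0.00581282) = -22.3561
SPL = 90.4 + (-22.3561) = 68.04

68.04 dB


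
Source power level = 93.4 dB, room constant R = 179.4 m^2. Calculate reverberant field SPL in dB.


Given values:
  Lw = 93.4 dB, R = 179.4 m^2
Formula: SPL = Lw + 10 * log10(4 / R)
Compute 4 / R = 4 / 179.4 = 0.022297
Compute 10 * log10(0.022297) = -16.5175
SPL = 93.4 + (-16.5175) = 76.88

76.88 dB


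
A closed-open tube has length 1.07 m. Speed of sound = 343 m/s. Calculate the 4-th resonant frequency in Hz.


Given values:
  Tube type: closed-open, L = 1.07 m, c = 343 m/s, n = 4
Formula: f_n = (2n - 1) * c / (4 * L)
Compute 2n - 1 = 2*4 - 1 = 7
Compute 4 * L = 4 * 1.07 = 4.28
f = 7 * 343 / 4.28
f = 560.98

560.98 Hz


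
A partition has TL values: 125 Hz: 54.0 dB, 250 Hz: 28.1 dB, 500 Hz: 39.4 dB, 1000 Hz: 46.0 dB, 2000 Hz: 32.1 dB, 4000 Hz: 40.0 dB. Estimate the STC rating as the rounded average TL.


Given TL values at each frequency:
  125 Hz: 54.0 dB
  250 Hz: 28.1 dB
  500 Hz: 39.4 dB
  1000 Hz: 46.0 dB
  2000 Hz: 32.1 dB
  4000 Hz: 40.0 dB
Formula: STC ~ round(average of TL values)
Sum = 54.0 + 28.1 + 39.4 + 46.0 + 32.1 + 40.0 = 239.6
Average = 239.6 / 6 = 39.93
Rounded: 40

40


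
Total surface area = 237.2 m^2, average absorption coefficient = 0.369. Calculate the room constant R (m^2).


Given values:
  S = 237.2 m^2, alpha = 0.369
Formula: R = S * alpha / (1 - alpha)
Numerator: 237.2 * 0.369 = 87.5268
Denominator: 1 - 0.369 = 0.631
R = 87.5268 / 0.631 = 138.71

138.71 m^2


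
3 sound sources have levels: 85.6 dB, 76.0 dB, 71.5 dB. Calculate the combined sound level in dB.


Formula: L_total = 10 * log10( sum(10^(Li/10)) )
  Source 1: 10^(85.6/10) = 363078054.7701
  Source 2: 10^(76.0/10) = 39810717.0553
  Source 3: 10^(71.5/10) = 14125375.4462
Sum of linear values = 417014147.2716
L_total = 10 * log10(417014147.2716) = 86.2

86.2 dB


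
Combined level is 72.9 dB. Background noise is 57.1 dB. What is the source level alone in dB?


Given values:
  L_total = 72.9 dB, L_bg = 57.1 dB
Formula: L_source = 10 * log10(10^(L_total/10) - 10^(L_bg/10))
Convert to linear:
  10^(72.9/10) = 19498445.9976
  10^(57.1/10) = 512861.384
Difference: 19498445.9976 - 512861.384 = 18985584.6136
L_source = 10 * log10(18985584.6136) = 72.78

72.78 dB


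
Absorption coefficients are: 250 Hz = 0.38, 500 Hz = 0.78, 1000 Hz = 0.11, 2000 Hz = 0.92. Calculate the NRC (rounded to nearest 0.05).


Given values:
  a_250 = 0.38, a_500 = 0.78
  a_1000 = 0.11, a_2000 = 0.92
Formula: NRC = (a250 + a500 + a1000 + a2000) / 4
Sum = 0.38 + 0.78 + 0.11 + 0.92 = 2.19
NRC = 2.19 / 4 = 0.5475
Rounded to nearest 0.05: 0.55

0.55


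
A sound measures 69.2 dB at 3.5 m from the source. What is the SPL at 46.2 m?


Given values:
  SPL1 = 69.2 dB, r1 = 3.5 m, r2 = 46.2 m
Formula: SPL2 = SPL1 - 20 * log10(r2 / r1)
Compute ratio: r2 / r1 = 46.2 / 3.5 = 13.2
Compute log10: log10(13.2) = 1.120574
Compute drop: 20 * 1.120574 = 22.4115
SPL2 = 69.2 - 22.4115 = 46.79

46.79 dB


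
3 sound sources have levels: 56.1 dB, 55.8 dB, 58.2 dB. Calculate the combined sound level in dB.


Formula: L_total = 10 * log10( sum(10^(Li/10)) )
  Source 1: 10^(56.1/10) = 407380.2778
  Source 2: 10^(55.8/10) = 380189.3963
  Source 3: 10^(58.2/10) = 660693.448
Sum of linear values = 1448263.1221
L_total = 10 * log10(1448263.1221) = 61.61

61.61 dB


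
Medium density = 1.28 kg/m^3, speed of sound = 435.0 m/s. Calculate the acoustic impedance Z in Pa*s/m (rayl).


Given values:
  rho = 1.28 kg/m^3
  c = 435.0 m/s
Formula: Z = rho * c
Z = 1.28 * 435.0
Z = 556.8

556.8 rayl


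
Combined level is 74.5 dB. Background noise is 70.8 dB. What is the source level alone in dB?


Given values:
  L_total = 74.5 dB, L_bg = 70.8 dB
Formula: L_source = 10 * log10(10^(L_total/10) - 10^(L_bg/10))
Convert to linear:
  10^(74.5/10) = 28183829.3126
  10^(70.8/10) = 12022644.3462
Difference: 28183829.3126 - 12022644.3462 = 16161184.9664
L_source = 10 * log10(16161184.9664) = 72.08

72.08 dB


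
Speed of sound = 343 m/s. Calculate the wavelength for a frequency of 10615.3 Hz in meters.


Given values:
  c = 343 m/s, f = 10615.3 Hz
Formula: lambda = c / f
lambda = 343 / 10615.3
lambda = 0.0323

0.0323 m


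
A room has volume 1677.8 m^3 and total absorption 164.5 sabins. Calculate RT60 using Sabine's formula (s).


Given values:
  V = 1677.8 m^3
  A = 164.5 sabins
Formula: RT60 = 0.161 * V / A
Numerator: 0.161 * 1677.8 = 270.1258
RT60 = 270.1258 / 164.5 = 1.642

1.642 s


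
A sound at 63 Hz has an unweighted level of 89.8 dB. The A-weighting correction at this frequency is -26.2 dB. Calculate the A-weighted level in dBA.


Given values:
  SPL = 89.8 dB
  A-weighting at 63 Hz = -26.2 dB
Formula: L_A = SPL + A_weight
L_A = 89.8 + (-26.2)
L_A = 63.6

63.6 dBA


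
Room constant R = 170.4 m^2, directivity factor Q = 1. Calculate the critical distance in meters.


Given values:
  R = 170.4 m^2, Q = 1
Formula: d_c = 0.141 * sqrt(Q * R)
Compute Q * R = 1 * 170.4 = 170.4
Compute sqrt(170.4) = 13.0537
d_c = 0.141 * 13.0537 = 1.841

1.841 m


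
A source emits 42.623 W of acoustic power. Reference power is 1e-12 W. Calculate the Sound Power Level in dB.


Given values:
  W = 42.623 W
  W_ref = 1e-12 W
Formula: SWL = 10 * log10(W / W_ref)
Compute ratio: W / W_ref = 42623000000000
Compute log10: log10(42623000000000) = 13.629644
Multiply: SWL = 10 * 13.629644 = 136.3

136.3 dB


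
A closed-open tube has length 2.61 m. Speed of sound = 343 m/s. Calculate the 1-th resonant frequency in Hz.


Given values:
  Tube type: closed-open, L = 2.61 m, c = 343 m/s, n = 1
Formula: f_n = (2n - 1) * c / (4 * L)
Compute 2n - 1 = 2*1 - 1 = 1
Compute 4 * L = 4 * 2.61 = 10.44
f = 1 * 343 / 10.44
f = 32.85

32.85 Hz


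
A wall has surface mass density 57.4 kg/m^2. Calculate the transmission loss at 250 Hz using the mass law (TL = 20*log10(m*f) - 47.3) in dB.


Given values:
  m = 57.4 kg/m^2, f = 250 Hz
Formula: TL = 20 * log10(m * f) - 47.3
Compute m * f = 57.4 * 250 = 14350.0
Compute log10(14350.0) = 4.156852
Compute 20 * 4.156852 = 83.137
TL = 83.137 - 47.3 = 35.84

35.84 dB


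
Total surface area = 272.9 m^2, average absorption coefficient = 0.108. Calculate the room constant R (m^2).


Given values:
  S = 272.9 m^2, alpha = 0.108
Formula: R = S * alpha / (1 - alpha)
Numerator: 272.9 * 0.108 = 29.4732
Denominator: 1 - 0.108 = 0.892
R = 29.4732 / 0.892 = 33.04

33.04 m^2


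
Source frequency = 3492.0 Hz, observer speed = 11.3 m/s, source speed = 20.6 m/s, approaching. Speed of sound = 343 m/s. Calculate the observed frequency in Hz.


Given values:
  f_s = 3492.0 Hz, v_o = 11.3 m/s, v_s = 20.6 m/s
  Direction: approaching
Formula: f_o = f_s * (c + v_o) / (c - v_s)
Numerator: c + v_o = 343 + 11.3 = 354.3
Denominator: c - v_s = 343 - 20.6 = 322.4
f_o = 3492.0 * 354.3 / 322.4 = 3837.52

3837.52 Hz


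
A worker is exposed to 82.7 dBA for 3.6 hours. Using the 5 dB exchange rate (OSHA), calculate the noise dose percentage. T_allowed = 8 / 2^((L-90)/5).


Given values:
  L = 82.7 dBA, T = 3.6 hours
Formula: T_allowed = 8 / 2^((L - 90) / 5)
Compute exponent: (82.7 - 90) / 5 = -1.46
Compute 2^(-1.46) = 0.363493
T_allowed = 8 / 0.363493 = 22.008677 hours
Dose = (T / T_allowed) * 100
Dose = (3.6 / 22.008677) * 100 = 16.36

16.36 %


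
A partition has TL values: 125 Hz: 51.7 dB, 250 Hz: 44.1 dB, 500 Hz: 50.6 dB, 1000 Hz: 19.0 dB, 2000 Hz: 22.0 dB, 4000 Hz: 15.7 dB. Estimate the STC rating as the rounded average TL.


Given TL values at each frequency:
  125 Hz: 51.7 dB
  250 Hz: 44.1 dB
  500 Hz: 50.6 dB
  1000 Hz: 19.0 dB
  2000 Hz: 22.0 dB
  4000 Hz: 15.7 dB
Formula: STC ~ round(average of TL values)
Sum = 51.7 + 44.1 + 50.6 + 19.0 + 22.0 + 15.7 = 203.1
Average = 203.1 / 6 = 33.85
Rounded: 34

34


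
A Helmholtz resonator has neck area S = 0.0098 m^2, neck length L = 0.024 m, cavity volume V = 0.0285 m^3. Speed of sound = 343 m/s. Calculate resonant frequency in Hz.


Given values:
  S = 0.0098 m^2, L = 0.024 m, V = 0.0285 m^3, c = 343 m/s
Formula: f = (c / (2*pi)) * sqrt(S / (V * L))
Compute V * L = 0.0285 * 0.024 = 0.000684
Compute S / (V * L) = 0.0098 / 0.000684 = 14.3275
Compute sqrt(14.3275) = 3.785168
Compute c / (2*pi) = 343 / 6.283185 = 54.590148
f = 54.590148 * 3.785168 = 206.63

206.63 Hz


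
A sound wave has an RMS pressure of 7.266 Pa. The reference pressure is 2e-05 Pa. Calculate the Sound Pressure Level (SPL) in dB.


Given values:
  p = 7.266 Pa
  p_ref = 2e-05 Pa
Formula: SPL = 20 * log10(p / p_ref)
Compute ratio: p / p_ref = 7.266 / 2e-05 = 363300
Compute log10: log10(363300) = 5.560265
Multiply: SPL = 20 * 5.560265 = 111.21

111.21 dB


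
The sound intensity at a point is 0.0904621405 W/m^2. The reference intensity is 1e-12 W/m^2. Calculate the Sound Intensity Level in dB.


Given values:
  I = 0.0904621405 W/m^2
  I_ref = 1e-12 W/m^2
Formula: SIL = 10 * log10(I / I_ref)
Compute ratio: I / I_ref = 90462140500
Compute log10: log10(90462140500) = 10.956467
Multiply: SIL = 10 * 10.956467 = 109.56

109.56 dB


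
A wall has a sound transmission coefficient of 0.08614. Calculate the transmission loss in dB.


Given values:
  tau = 0.08614
Formula: TL = 10 * log10(1 / tau)
Compute 1 / tau = 1 / 0.08614 = 11.609
Compute log10(11.609) = 1.064795
TL = 10 * 1.064795 = 10.65

10.65 dB


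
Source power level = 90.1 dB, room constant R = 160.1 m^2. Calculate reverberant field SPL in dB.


Given values:
  Lw = 90.1 dB, R = 160.1 m^2
Formula: SPL = Lw + 10 * log10(4 / R)
Compute 4 / R = 4 / 160.1 = 0.024984
Compute 10 * log10(0.024984) = -16.0234
SPL = 90.1 + (-16.0234) = 74.08

74.08 dB


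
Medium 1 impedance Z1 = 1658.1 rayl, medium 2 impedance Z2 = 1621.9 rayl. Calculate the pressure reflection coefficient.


Given values:
  Z1 = 1658.1 rayl, Z2 = 1621.9 rayl
Formula: R = (Z2 - Z1) / (Z2 + Z1)
Numerator: Z2 - Z1 = 1621.9 - 1658.1 = -36.2
Denominator: Z2 + Z1 = 1621.9 + 1658.1 = 3280.0
R = -36.2 / 3280.0 = -0.011

-0.011


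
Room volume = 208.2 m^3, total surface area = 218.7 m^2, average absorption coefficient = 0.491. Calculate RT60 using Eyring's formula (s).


Given values:
  V = 208.2 m^3, S = 218.7 m^2, alpha = 0.491
Formula: RT60 = 0.161 * V / (-S * ln(1 - alpha))
Compute ln(1 - 0.491) = ln(0.509) = -0.675307
Denominator: -218.7 * -0.675307 = 147.6896
Numerator: 0.161 * 208.2 = 33.5202
RT60 = 33.5202 / 147.6896 = 0.227

0.227 s


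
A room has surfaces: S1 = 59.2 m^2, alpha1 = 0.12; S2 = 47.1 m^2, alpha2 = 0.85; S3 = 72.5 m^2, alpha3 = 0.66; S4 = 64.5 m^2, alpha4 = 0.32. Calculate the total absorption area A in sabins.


Given surfaces:
  Surface 1: 59.2 * 0.12 = 7.104
  Surface 2: 47.1 * 0.85 = 40.035
  Surface 3: 72.5 * 0.66 = 47.85
  Surface 4: 64.5 * 0.32 = 20.64
Formula: A = sum(Si * alpha_i)
A = 7.104 + 40.035 + 47.85 + 20.64
A = 115.63

115.63 sabins


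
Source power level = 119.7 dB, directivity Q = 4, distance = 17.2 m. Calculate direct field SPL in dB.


Given values:
  Lw = 119.7 dB, Q = 4, r = 17.2 m
Formula: SPL = Lw + 10 * log10(Q / (4 * pi * r^2))
Compute 4 * pi * r^2 = 4 * pi * 17.2^2 = 3717.6351
Compute Q / denom = 4 / 3717.6351 = 0.00107595
Compute 10 * log10(0.00107595) = -29.6821
SPL = 119.7 + (-29.6821) = 90.02

90.02 dB


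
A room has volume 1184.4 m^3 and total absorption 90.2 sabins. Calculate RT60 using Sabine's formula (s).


Given values:
  V = 1184.4 m^3
  A = 90.2 sabins
Formula: RT60 = 0.161 * V / A
Numerator: 0.161 * 1184.4 = 190.6884
RT60 = 190.6884 / 90.2 = 2.114

2.114 s


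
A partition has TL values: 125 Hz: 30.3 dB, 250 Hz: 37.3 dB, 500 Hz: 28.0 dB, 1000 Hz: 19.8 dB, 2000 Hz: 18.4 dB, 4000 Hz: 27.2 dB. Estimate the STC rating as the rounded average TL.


Given TL values at each frequency:
  125 Hz: 30.3 dB
  250 Hz: 37.3 dB
  500 Hz: 28.0 dB
  1000 Hz: 19.8 dB
  2000 Hz: 18.4 dB
  4000 Hz: 27.2 dB
Formula: STC ~ round(average of TL values)
Sum = 30.3 + 37.3 + 28.0 + 19.8 + 18.4 + 27.2 = 161.0
Average = 161.0 / 6 = 26.83
Rounded: 27

27


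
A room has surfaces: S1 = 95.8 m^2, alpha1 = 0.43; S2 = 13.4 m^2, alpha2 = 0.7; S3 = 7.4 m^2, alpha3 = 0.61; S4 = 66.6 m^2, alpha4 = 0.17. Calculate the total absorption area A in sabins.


Given surfaces:
  Surface 1: 95.8 * 0.43 = 41.194
  Surface 2: 13.4 * 0.7 = 9.38
  Surface 3: 7.4 * 0.61 = 4.514
  Surface 4: 66.6 * 0.17 = 11.322
Formula: A = sum(Si * alpha_i)
A = 41.194 + 9.38 + 4.514 + 11.322
A = 66.41

66.41 sabins


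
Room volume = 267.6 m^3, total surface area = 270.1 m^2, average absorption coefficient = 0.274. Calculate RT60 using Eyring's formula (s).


Given values:
  V = 267.6 m^3, S = 270.1 m^2, alpha = 0.274
Formula: RT60 = 0.161 * V / (-S * ln(1 - alpha))
Compute ln(1 - 0.274) = ln(0.726) = -0.320205
Denominator: -270.1 * -0.320205 = 86.4874
Numerator: 0.161 * 267.6 = 43.0836
RT60 = 43.0836 / 86.4874 = 0.498

0.498 s


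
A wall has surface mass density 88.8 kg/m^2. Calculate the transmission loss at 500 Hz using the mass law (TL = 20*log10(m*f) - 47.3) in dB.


Given values:
  m = 88.8 kg/m^2, f = 500 Hz
Formula: TL = 20 * log10(m * f) - 47.3
Compute m * f = 88.8 * 500 = 44400.0
Compute log10(44400.0) = 4.647383
Compute 20 * 4.647383 = 92.9477
TL = 92.9477 - 47.3 = 45.65

45.65 dB


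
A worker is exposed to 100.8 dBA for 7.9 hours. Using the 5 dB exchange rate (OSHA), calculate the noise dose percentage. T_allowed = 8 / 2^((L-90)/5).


Given values:
  L = 100.8 dBA, T = 7.9 hours
Formula: T_allowed = 8 / 2^((L - 90) / 5)
Compute exponent: (100.8 - 90) / 5 = 2.16
Compute 2^(2.16) = 4.469149
T_allowed = 8 / 4.469149 = 1.79005 hours
Dose = (T / T_allowed) * 100
Dose = (7.9 / 1.79005) * 100 = 441.33

441.33 %


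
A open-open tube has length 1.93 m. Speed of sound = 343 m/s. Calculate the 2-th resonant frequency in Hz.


Given values:
  Tube type: open-open, L = 1.93 m, c = 343 m/s, n = 2
Formula: f_n = n * c / (2 * L)
Compute 2 * L = 2 * 1.93 = 3.86
f = 2 * 343 / 3.86
f = 177.72

177.72 Hz


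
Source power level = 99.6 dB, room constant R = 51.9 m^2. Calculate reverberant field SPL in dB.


Given values:
  Lw = 99.6 dB, R = 51.9 m^2
Formula: SPL = Lw + 10 * log10(4 / R)
Compute 4 / R = 4 / 51.9 = 0.077071
Compute 10 * log10(0.077071) = -11.1311
SPL = 99.6 + (-11.1311) = 88.47

88.47 dB


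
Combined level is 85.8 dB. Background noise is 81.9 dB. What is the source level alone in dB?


Given values:
  L_total = 85.8 dB, L_bg = 81.9 dB
Formula: L_source = 10 * log10(10^(L_total/10) - 10^(L_bg/10))
Convert to linear:
  10^(85.8/10) = 380189396.3206
  10^(81.9/10) = 154881661.8912
Difference: 380189396.3206 - 154881661.8912 = 225307734.4294
L_source = 10 * log10(225307734.4294) = 83.53

83.53 dB


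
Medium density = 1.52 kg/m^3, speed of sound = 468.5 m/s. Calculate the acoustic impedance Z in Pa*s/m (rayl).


Given values:
  rho = 1.52 kg/m^3
  c = 468.5 m/s
Formula: Z = rho * c
Z = 1.52 * 468.5
Z = 712.12

712.12 rayl


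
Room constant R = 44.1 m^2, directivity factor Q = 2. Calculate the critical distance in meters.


Given values:
  R = 44.1 m^2, Q = 2
Formula: d_c = 0.141 * sqrt(Q * R)
Compute Q * R = 2 * 44.1 = 88.2
Compute sqrt(88.2) = 9.3915
d_c = 0.141 * 9.3915 = 1.324

1.324 m


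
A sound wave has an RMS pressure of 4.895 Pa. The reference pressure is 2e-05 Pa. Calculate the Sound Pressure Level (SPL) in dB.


Given values:
  p = 4.895 Pa
  p_ref = 2e-05 Pa
Formula: SPL = 20 * log10(p / p_ref)
Compute ratio: p / p_ref = 4.895 / 2e-05 = 244750
Compute log10: log10(244750) = 5.388723
Multiply: SPL = 20 * 5.388723 = 107.77

107.77 dB


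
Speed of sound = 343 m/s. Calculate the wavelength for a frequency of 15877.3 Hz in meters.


Given values:
  c = 343 m/s, f = 15877.3 Hz
Formula: lambda = c / f
lambda = 343 / 15877.3
lambda = 0.0216

0.0216 m


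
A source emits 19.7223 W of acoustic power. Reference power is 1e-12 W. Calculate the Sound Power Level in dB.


Given values:
  W = 19.7223 W
  W_ref = 1e-12 W
Formula: SWL = 10 * log10(W / W_ref)
Compute ratio: W / W_ref = 19722300000000
Compute log10: log10(19722300000000) = 13.294958
Multiply: SWL = 10 * 13.294958 = 132.95

132.95 dB


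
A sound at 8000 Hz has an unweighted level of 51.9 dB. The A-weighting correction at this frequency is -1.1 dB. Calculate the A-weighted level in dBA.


Given values:
  SPL = 51.9 dB
  A-weighting at 8000 Hz = -1.1 dB
Formula: L_A = SPL + A_weight
L_A = 51.9 + (-1.1)
L_A = 50.8

50.8 dBA


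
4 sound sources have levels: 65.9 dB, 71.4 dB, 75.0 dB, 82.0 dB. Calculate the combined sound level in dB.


Formula: L_total = 10 * log10( sum(10^(Li/10)) )
  Source 1: 10^(65.9/10) = 3890451.4499
  Source 2: 10^(71.4/10) = 13803842.646
  Source 3: 10^(75.0/10) = 31622776.6017
  Source 4: 10^(82.0/10) = 158489319.2461
Sum of linear values = 207806389.9437
L_total = 10 * log10(207806389.9437) = 83.18

83.18 dB


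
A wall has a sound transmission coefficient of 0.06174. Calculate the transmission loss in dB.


Given values:
  tau = 0.06174
Formula: TL = 10 * log10(1 / tau)
Compute 1 / tau = 1 / 0.06174 = 16.197
Compute log10(16.197) = 1.209435
TL = 10 * 1.209435 = 12.09

12.09 dB


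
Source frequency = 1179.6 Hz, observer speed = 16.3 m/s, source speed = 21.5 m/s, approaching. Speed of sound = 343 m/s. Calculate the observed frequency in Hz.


Given values:
  f_s = 1179.6 Hz, v_o = 16.3 m/s, v_s = 21.5 m/s
  Direction: approaching
Formula: f_o = f_s * (c + v_o) / (c - v_s)
Numerator: c + v_o = 343 + 16.3 = 359.3
Denominator: c - v_s = 343 - 21.5 = 321.5
f_o = 1179.6 * 359.3 / 321.5 = 1318.29

1318.29 Hz


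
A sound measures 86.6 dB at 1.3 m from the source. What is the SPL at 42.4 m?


Given values:
  SPL1 = 86.6 dB, r1 = 1.3 m, r2 = 42.4 m
Formula: SPL2 = SPL1 - 20 * log10(r2 / r1)
Compute ratio: r2 / r1 = 42.4 / 1.3 = 32.6154
Compute log10: log10(32.6154) = 1.513423
Compute drop: 20 * 1.513423 = 30.2685
SPL2 = 86.6 - 30.2685 = 56.33

56.33 dB


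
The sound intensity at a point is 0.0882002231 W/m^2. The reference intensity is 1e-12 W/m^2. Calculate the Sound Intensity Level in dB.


Given values:
  I = 0.0882002231 W/m^2
  I_ref = 1e-12 W/m^2
Formula: SIL = 10 * log10(I / I_ref)
Compute ratio: I / I_ref = 88200223100
Compute log10: log10(88200223100) = 10.94547
Multiply: SIL = 10 * 10.94547 = 109.45

109.45 dB


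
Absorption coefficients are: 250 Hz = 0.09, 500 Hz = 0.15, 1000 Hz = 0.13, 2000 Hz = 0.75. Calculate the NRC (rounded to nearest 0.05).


Given values:
  a_250 = 0.09, a_500 = 0.15
  a_1000 = 0.13, a_2000 = 0.75
Formula: NRC = (a250 + a500 + a1000 + a2000) / 4
Sum = 0.09 + 0.15 + 0.13 + 0.75 = 1.12
NRC = 1.12 / 4 = 0.28
Rounded to nearest 0.05: 0.3

0.3


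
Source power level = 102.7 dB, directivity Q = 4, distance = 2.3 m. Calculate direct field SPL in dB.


Given values:
  Lw = 102.7 dB, Q = 4, r = 2.3 m
Formula: SPL = Lw + 10 * log10(Q / (4 * pi * r^2))
Compute 4 * pi * r^2 = 4 * pi * 2.3^2 = 66.4761
Compute Q / denom = 4 / 66.4761 = 0.060172
Compute 10 * log10(0.060172) = -12.2061
SPL = 102.7 + (-12.2061) = 90.49

90.49 dB


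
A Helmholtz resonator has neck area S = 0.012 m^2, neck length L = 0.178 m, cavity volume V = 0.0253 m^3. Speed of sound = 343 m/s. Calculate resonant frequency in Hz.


Given values:
  S = 0.012 m^2, L = 0.178 m, V = 0.0253 m^3, c = 343 m/s
Formula: f = (c / (2*pi)) * sqrt(S / (V * L))
Compute V * L = 0.0253 * 0.178 = 0.0045034
Compute S / (V * L) = 0.012 / 0.0045034 = 2.6647
Compute sqrt(2.6647) = 1.632391
Compute c / (2*pi) = 343 / 6.283185 = 54.590148
f = 54.590148 * 1.632391 = 89.11

89.11 Hz


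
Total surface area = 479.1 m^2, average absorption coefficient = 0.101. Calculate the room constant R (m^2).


Given values:
  S = 479.1 m^2, alpha = 0.101
Formula: R = S * alpha / (1 - alpha)
Numerator: 479.1 * 0.101 = 48.3891
Denominator: 1 - 0.101 = 0.899
R = 48.3891 / 0.899 = 53.83

53.83 m^2


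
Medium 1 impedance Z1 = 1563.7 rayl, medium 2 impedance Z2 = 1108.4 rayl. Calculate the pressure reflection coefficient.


Given values:
  Z1 = 1563.7 rayl, Z2 = 1108.4 rayl
Formula: R = (Z2 - Z1) / (Z2 + Z1)
Numerator: Z2 - Z1 = 1108.4 - 1563.7 = -455.3
Denominator: Z2 + Z1 = 1108.4 + 1563.7 = 2672.1
R = -455.3 / 2672.1 = -0.1704

-0.1704


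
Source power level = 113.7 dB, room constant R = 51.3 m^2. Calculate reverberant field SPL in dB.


Given values:
  Lw = 113.7 dB, R = 51.3 m^2
Formula: SPL = Lw + 10 * log10(4 / R)
Compute 4 / R = 4 / 51.3 = 0.077973
Compute 10 * log10(0.077973) = -11.0806
SPL = 113.7 + (-11.0806) = 102.62

102.62 dB


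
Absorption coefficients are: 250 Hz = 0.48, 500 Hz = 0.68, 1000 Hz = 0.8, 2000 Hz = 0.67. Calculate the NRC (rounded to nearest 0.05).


Given values:
  a_250 = 0.48, a_500 = 0.68
  a_1000 = 0.8, a_2000 = 0.67
Formula: NRC = (a250 + a500 + a1000 + a2000) / 4
Sum = 0.48 + 0.68 + 0.8 + 0.67 = 2.63
NRC = 2.63 / 4 = 0.6575
Rounded to nearest 0.05: 0.65

0.65


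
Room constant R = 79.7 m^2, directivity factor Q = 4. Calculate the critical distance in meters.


Given values:
  R = 79.7 m^2, Q = 4
Formula: d_c = 0.141 * sqrt(Q * R)
Compute Q * R = 4 * 79.7 = 318.8
Compute sqrt(318.8) = 17.855
d_c = 0.141 * 17.855 = 2.518

2.518 m


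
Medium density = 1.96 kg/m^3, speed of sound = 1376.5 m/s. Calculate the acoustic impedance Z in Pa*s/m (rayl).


Given values:
  rho = 1.96 kg/m^3
  c = 1376.5 m/s
Formula: Z = rho * c
Z = 1.96 * 1376.5
Z = 2697.94

2697.94 rayl


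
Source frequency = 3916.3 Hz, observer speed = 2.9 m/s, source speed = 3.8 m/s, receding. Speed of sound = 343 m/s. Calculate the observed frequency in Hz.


Given values:
  f_s = 3916.3 Hz, v_o = 2.9 m/s, v_s = 3.8 m/s
  Direction: receding
Formula: f_o = f_s * (c - v_o) / (c + v_s)
Numerator: c - v_o = 343 - 2.9 = 340.1
Denominator: c + v_s = 343 + 3.8 = 346.8
f_o = 3916.3 * 340.1 / 346.8 = 3840.64

3840.64 Hz


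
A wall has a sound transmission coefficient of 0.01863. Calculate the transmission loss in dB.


Given values:
  tau = 0.01863
Formula: TL = 10 * log10(1 / tau)
Compute 1 / tau = 1 / 0.01863 = 53.6769
Compute log10(53.6769) = 1.729787
TL = 10 * 1.729787 = 17.3

17.3 dB


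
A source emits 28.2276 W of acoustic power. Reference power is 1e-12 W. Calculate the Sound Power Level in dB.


Given values:
  W = 28.2276 W
  W_ref = 1e-12 W
Formula: SWL = 10 * log10(W / W_ref)
Compute ratio: W / W_ref = 28227600000000
Compute log10: log10(28227600000000) = 13.450674
Multiply: SWL = 10 * 13.450674 = 134.51

134.51 dB


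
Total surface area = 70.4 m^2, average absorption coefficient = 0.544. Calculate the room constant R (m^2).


Given values:
  S = 70.4 m^2, alpha = 0.544
Formula: R = S * alpha / (1 - alpha)
Numerator: 70.4 * 0.544 = 38.2976
Denominator: 1 - 0.544 = 0.456
R = 38.2976 / 0.456 = 83.99

83.99 m^2


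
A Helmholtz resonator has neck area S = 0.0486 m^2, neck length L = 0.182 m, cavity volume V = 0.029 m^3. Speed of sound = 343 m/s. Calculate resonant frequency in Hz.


Given values:
  S = 0.0486 m^2, L = 0.182 m, V = 0.029 m^3, c = 343 m/s
Formula: f = (c / (2*pi)) * sqrt(S / (V * L))
Compute V * L = 0.029 * 0.182 = 0.005278
Compute S / (V * L) = 0.0486 / 0.005278 = 9.208
Compute sqrt(9.208) = 3.034469
Compute c / (2*pi) = 343 / 6.283185 = 54.590148
f = 54.590148 * 3.034469 = 165.65

165.65 Hz


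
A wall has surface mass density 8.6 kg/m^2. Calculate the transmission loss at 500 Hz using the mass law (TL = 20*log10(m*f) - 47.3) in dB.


Given values:
  m = 8.6 kg/m^2, f = 500 Hz
Formula: TL = 20 * log10(m * f) - 47.3
Compute m * f = 8.6 * 500 = 4300.0
Compute log10(4300.0) = 3.633468
Compute 20 * 3.633468 = 72.6694
TL = 72.6694 - 47.3 = 25.37

25.37 dB


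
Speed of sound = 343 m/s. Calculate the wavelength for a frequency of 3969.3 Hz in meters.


Given values:
  c = 343 m/s, f = 3969.3 Hz
Formula: lambda = c / f
lambda = 343 / 3969.3
lambda = 0.0864

0.0864 m


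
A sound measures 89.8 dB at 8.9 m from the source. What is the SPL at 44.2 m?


Given values:
  SPL1 = 89.8 dB, r1 = 8.9 m, r2 = 44.2 m
Formula: SPL2 = SPL1 - 20 * log10(r2 / r1)
Compute ratio: r2 / r1 = 44.2 / 8.9 = 4.9663
Compute log10: log10(4.9663) = 0.696033
Compute drop: 20 * 0.696033 = 13.9207
SPL2 = 89.8 - 13.9207 = 75.88

75.88 dB


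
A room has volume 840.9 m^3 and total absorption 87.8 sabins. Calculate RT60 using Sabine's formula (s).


Given values:
  V = 840.9 m^3
  A = 87.8 sabins
Formula: RT60 = 0.161 * V / A
Numerator: 0.161 * 840.9 = 135.3849
RT60 = 135.3849 / 87.8 = 1.542

1.542 s


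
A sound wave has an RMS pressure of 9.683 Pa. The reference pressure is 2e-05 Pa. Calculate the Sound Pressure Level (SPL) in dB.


Given values:
  p = 9.683 Pa
  p_ref = 2e-05 Pa
Formula: SPL = 20 * log10(p / p_ref)
Compute ratio: p / p_ref = 9.683 / 2e-05 = 484150
Compute log10: log10(484150) = 5.68498
Multiply: SPL = 20 * 5.68498 = 113.7

113.7 dB
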